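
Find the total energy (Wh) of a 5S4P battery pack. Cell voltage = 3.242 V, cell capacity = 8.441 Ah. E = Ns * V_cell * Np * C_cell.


V_pack = 5 * 3.242 = 16.21 V
C_pack = 4 * 8.441 = 33.764 Ah
E = V_pack * C_pack = 16.21 * 33.764 = 547.3 Wh

547.3 Wh


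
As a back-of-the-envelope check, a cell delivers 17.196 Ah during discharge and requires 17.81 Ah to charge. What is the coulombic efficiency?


Coulombic efficiency = 17.196/17.81 * 100% = 96.55%

96.55%


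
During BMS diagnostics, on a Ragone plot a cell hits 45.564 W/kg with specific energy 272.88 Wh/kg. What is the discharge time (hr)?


t = E / P = 272.88 / 45.564 = 5.989 hr

5.989 hr


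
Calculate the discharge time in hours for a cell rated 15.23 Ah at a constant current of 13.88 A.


Runtime = 15.23 Ah / 13.88 A = 1.097 hr

1.097 hr


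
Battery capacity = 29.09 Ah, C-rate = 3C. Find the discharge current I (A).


I = C_rate * capacity = 3 * 29.09 = 87.27 A

87.27 A


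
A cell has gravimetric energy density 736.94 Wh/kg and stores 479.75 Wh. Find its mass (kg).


m = E / ED = 479.75 / 736.94 = 0.6510 kg

0.6510 kg


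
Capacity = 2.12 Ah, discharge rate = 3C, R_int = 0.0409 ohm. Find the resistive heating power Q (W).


Step 1: I = C_rate * capacity = 3 * 2.12 = 6.36 A
Step 2: Q = I^2 * R = 6.36^2 * 0.0409 = 40.45 * 0.0409 = 1.654 W

1.654 W


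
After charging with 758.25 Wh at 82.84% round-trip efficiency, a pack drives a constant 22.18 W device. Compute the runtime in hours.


Step 1: E_discharge = eta/100 * E_charge = 82.84/100 * 758.25 = 628.13 Wh
Step 2: t = E_discharge / P = 628.13 / 22.18 = 28.32 hr

28.32 hr


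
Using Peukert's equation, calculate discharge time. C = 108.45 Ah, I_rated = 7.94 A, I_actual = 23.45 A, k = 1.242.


Step 1: t_rated = C / I_rated = 108.45 / 7.94 = 13.659 hr
Step 2: ratio = 7.94 / 23.45 = 0.33859
Step 3: ratio^k = 0.33859^1.242 = 0.26053
Step 4: t = t_rated * ratio^k = 13.659 * 0.26053 = 3.559 hr

3.559 hr


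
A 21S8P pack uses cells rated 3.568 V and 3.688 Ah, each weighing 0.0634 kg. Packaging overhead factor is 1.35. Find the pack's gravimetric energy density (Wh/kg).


Step 1: V_pack = 21 * 3.568 = 74.928 V
Step 2: C_pack = 8 * 3.688 = 29.504 Ah
Step 3: E_pack = V_pack * C_pack = 74.928 * 29.504 = 2210.7 Wh
Step 4: m_pack = 21 * 8 * 0.0634 * 1.35 = 14.379 kg
Step 5: ED = E_pack / m_pack = 2210.7 / 14.379 = 153.7 Wh/kg

153.7 Wh/kg


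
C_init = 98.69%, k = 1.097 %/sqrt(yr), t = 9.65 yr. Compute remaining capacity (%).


Step 1: sqrt(9.65 yr) = 3.1064
Step 2: drop = 1.097 * 3.1064 = 3.4077
Step 3: C_final = 98.69 - 3.4077 = 95.28%

95.28%


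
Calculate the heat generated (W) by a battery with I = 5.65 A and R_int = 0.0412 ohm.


I^2 = 31.923
Q = 31.923 * 0.0412 = 1.315 W

1.315 W


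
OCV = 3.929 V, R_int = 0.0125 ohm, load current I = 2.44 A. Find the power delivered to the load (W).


Step 1: V_terminal = OCV - I*R = 3.929 - 2.44 * 0.0125 = 3.8985 V
Step 2: P_out = V_terminal * I = 3.8985 * 2.44 = 9.512 W

9.512 W


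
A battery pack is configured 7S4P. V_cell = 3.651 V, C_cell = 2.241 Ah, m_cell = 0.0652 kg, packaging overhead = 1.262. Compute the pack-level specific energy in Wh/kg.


Step 1: V_pack = 7 * 3.651 = 25.557 V
Step 2: C_pack = 4 * 2.241 = 8.964 Ah
Step 3: E_pack = V_pack * C_pack = 25.557 * 8.964 = 229.09 Wh
Step 4: m_pack = 7 * 4 * 0.0652 * 1.262 = 2.3039 kg
Step 5: ED = E_pack / m_pack = 229.09 / 2.3039 = 99.44 Wh/kg

99.44 Wh/kg


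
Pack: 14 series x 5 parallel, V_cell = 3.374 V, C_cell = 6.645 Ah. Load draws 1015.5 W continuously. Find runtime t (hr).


Step 1: E_pack = Ns * V_cell * Np * C_cell = 14 * 3.374 * 5 * 6.645 = 1569.4 Wh
Step 2: t = E_pack / P = 1569.4 / 1015.5 = 1.545 hr

1.545 hr


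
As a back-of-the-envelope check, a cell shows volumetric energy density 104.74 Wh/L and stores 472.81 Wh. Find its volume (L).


V = E / ED = 472.81 / 104.74 = 4.514 L

4.514 L


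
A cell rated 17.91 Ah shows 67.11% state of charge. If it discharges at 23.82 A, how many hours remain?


Step 1: remaining = SOC/100 * C_total = 67.11/100 * 17.91 = 12.019 Ah
Step 2: t = remaining / I = 12.019 / 23.82 = 0.5046 hr

0.5046 hr


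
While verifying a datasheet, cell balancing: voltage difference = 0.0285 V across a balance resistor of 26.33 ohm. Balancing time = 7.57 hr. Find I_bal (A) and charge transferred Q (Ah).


First, Ohm's law: I_bal = 0.0285 V / 26.33 ohm = 0.0010824 A
Then Q = I * t = 0.0010824 A * 7.57 hr = 0.008194 Ah

I=0.0010824 A, Q=0.008194 Ah


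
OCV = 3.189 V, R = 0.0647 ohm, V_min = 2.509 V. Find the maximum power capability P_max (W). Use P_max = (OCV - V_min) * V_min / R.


P_max = (OCV - V_min) * V_min / R = (3.189 - 2.509) * 2.509 / 0.0647 = 0.68 * 2.509 / 0.0647 = 26.37 W

26.37 W


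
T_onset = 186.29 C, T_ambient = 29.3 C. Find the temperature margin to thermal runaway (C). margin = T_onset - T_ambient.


margin = T_onset - T_ambient = 186.29 - 29.3 = 156.99 C

156.99 C


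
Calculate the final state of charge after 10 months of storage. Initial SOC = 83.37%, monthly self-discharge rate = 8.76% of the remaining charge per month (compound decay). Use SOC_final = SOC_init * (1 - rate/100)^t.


Monthly retention factor = 1 - 8.76/100 = 0.9124
Over 10 months: factor^10 = 0.39981
SOC_final = 83.37 * 0.39981 = 33.33%

33.33%


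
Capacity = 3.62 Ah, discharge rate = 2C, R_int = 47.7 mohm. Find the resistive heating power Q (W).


Convert: R = 47.7 mohm = 0.0477 ohm
Step 1: I = C_rate * capacity = 2 * 3.62 = 7.24 A
Step 2: Q = I^2 * R = 7.24^2 * 0.0477 = 52.418 * 0.0477 = 2.500 W

2.500 W


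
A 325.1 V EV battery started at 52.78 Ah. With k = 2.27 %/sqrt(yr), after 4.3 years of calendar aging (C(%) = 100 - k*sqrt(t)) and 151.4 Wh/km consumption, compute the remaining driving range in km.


Step 1: capacity retention = 100 - 2.27 * sqrt(4.3) = 100 - 2.27 * 2.0736 = 95.293%
Step 2: C_now = 52.78 * 95.293/100 = 50.296 Ah
Step 3: E_pack = V * C_now = 325.1 * 50.296 = 16351 Wh
Step 4: range = E_pack / consumption = 16351 / 151.4 = 108.0 km

108.0 km


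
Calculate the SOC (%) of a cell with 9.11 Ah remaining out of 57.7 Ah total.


SOC = (remaining / total) * 100 = (9.11 / 57.7) * 100 = 15.79%

15.79%


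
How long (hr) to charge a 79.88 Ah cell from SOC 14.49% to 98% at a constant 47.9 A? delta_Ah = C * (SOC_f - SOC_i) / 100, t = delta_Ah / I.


delta_Ah = 79.88 * (98 - 14.49) / 100 = 66.708 Ah
t = delta_Ah / I = 66.708 / 47.9 = 1.393 hr

1.393 hr


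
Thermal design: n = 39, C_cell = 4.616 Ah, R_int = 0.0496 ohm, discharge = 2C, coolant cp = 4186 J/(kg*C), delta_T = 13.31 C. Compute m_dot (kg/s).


Step 1: I = 2 * 4.616 = 9.232 A
Step 2: Q_cell = I^2 * R = 9.232^2 * 0.0496 = 4.2274 W
Step 3: Q_total = 39 * 4.2274 = 164.87 W
Step 4: m_dot = Q_total / (cp * dT) = 164.87 / (4186 * 13.31) = 0.002959 kg/s

0.002959 kg/s


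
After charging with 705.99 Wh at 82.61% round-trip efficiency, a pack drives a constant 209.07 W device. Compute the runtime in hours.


Step 1: E_discharge = eta/100 * E_charge = 82.61/100 * 705.99 = 583.22 Wh
Step 2: t = E_discharge / P = 583.22 / 209.07 = 2.790 hr

2.790 hr


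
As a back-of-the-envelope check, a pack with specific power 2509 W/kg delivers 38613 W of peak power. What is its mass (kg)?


m = P / SP = 38613 / 2509 = 15.39 kg

15.39 kg


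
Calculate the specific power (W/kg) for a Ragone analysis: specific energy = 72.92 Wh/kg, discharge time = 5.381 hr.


Specific power = 72.92 Wh/kg / 5.381 hr = 13.55 W/kg

13.55 W/kg


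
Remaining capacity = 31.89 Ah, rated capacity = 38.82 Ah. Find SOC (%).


SOC = (remaining / total) * 100 = (31.89 / 38.82) * 100 = 82.15%

82.15%


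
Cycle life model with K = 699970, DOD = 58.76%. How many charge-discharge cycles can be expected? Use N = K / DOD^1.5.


DOD^1.5 = 450.43
N = K / DOD^1.5 = 699970 / 450.43 = 1554

1554 cycles


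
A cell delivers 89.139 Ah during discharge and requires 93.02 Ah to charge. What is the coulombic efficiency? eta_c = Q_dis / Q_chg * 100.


Coulombic efficiency = 89.139/93.02 * 100% = 95.83%

95.83%


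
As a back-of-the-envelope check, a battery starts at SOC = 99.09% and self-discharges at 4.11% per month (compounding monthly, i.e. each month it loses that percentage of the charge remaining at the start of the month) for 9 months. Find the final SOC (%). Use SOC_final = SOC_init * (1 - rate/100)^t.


Monthly retention factor = 1 - 4.11/100 = 0.9589
Over 9 months: factor^9 = 0.68542
SOC_final = 99.09 * 0.68542 = 67.92%

67.92%


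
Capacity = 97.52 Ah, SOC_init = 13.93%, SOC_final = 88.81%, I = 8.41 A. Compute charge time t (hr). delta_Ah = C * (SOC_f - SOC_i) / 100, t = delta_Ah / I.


delta_Ah = 97.52 * (88.81 - 13.93) / 100 = 73.023 Ah
t = delta_Ah / I = 73.023 / 8.41 = 8.683 hr

8.683 hr


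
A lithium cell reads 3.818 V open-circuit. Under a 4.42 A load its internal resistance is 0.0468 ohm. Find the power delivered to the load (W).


Step 1: V_terminal = OCV - I*R = 3.818 - 4.42 * 0.0468 = 3.6111 V
Step 2: P_out = V_terminal * I = 3.6111 * 4.42 = 15.96 W

15.96 W


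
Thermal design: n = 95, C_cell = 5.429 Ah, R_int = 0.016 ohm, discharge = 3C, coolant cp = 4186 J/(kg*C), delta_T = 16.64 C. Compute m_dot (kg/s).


Step 1: I = 3 * 5.429 = 16.287 A
Step 2: Q_cell = I^2 * R = 16.287^2 * 0.016 = 4.2443 W
Step 3: Q_total = 95 * 4.2443 = 403.21 W
Step 4: m_dot = Q_total / (cp * dT) = 403.21 / (4186 * 16.64) = 0.005789 kg/s

0.005789 kg/s


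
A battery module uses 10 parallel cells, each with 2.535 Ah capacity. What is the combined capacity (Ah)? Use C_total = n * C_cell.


Parallel capacities add: 10 * 2.535 Ah = 25.35 Ah

25.35 Ah


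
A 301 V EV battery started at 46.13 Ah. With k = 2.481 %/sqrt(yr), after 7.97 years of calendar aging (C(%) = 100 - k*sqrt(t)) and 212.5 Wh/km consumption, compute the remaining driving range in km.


Step 1: capacity retention = 100 - 2.481 * sqrt(7.97) = 100 - 2.481 * 2.8231 = 92.996%
Step 2: C_now = 46.13 * 92.996/100 = 42.899 Ah
Step 3: E_pack = V * C_now = 301 * 42.899 = 12913 Wh
Step 4: range = E_pack / consumption = 12913 / 212.5 = 60.77 km

60.77 km


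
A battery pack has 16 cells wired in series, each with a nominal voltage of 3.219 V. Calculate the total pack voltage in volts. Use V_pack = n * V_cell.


Series voltages add: 16 * 3.219 V = 51.504 V

51.504 V


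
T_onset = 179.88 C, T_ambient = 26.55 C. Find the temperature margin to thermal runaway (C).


margin = T_onset - T_ambient = 179.88 - 26.55 = 153.33 C

153.33 C


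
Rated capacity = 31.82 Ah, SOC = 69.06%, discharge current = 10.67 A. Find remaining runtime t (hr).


Step 1: remaining = SOC/100 * C_total = 69.06/100 * 31.82 = 21.975 Ah
Step 2: t = remaining / I = 21.975 / 10.67 = 2.060 hr

2.060 hr


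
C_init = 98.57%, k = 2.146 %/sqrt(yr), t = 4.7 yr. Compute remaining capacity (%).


Step 1: sqrt(4.7 yr) = 2.1679
Step 2: drop = 2.146 * 2.1679 = 4.6523
Step 3: C_final = 98.57 - 4.6523 = 93.92%

93.92%


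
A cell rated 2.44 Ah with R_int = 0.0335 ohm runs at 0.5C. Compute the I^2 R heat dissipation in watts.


Step 1: I = C_rate * capacity = 0.5 * 2.44 = 1.22 A
Step 2: Q = I^2 * R = 1.22^2 * 0.0335 = 1.4884 * 0.0335 = 0.04986 W

0.04986 W


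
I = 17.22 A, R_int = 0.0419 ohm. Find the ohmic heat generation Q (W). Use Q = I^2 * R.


I^2 = 296.53
Q = 296.53 * 0.0419 = 12.42 W

12.42 W


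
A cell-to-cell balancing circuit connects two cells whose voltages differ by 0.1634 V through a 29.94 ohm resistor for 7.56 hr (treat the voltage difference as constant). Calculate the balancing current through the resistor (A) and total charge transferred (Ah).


First, Ohm's law: I_bal = 0.1634 V / 29.94 ohm = 0.0054576 A
Then Q = I * t = 0.0054576 A * 7.56 hr = 0.04126 Ah

I=0.0054576 A, Q=0.04126 Ah


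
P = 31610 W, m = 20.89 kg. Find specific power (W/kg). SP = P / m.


SP = P / m = 31610 / 20.89 = 1513 W/kg

1513 W/kg


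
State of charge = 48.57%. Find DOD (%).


DOD = 100 - SOC = 100 - 48.57 = 51.43%

51.43%


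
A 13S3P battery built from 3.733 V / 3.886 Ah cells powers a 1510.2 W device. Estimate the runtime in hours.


Step 1: E_pack = Ns * V_cell * Np * C_cell = 13 * 3.733 * 3 * 3.886 = 565.75 Wh
Step 2: t = E_pack / P = 565.75 / 1510.2 = 0.3746 hr

0.3746 hr


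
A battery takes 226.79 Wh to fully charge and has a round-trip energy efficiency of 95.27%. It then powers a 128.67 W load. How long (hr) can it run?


Step 1: E_discharge = eta/100 * E_charge = 95.27/100 * 226.79 = 216.06 Wh
Step 2: t = E_discharge / P = 216.06 / 128.67 = 1.679 hr

1.679 hr


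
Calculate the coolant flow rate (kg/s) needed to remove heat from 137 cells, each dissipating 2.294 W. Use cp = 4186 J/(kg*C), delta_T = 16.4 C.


Q_total = 137 * 2.294 = 314.28 W
m_dot = Q_total / (cp * dT) = 314.28 / (4186 * 16.4) = 0.004578 kg/s

0.004578 kg/s


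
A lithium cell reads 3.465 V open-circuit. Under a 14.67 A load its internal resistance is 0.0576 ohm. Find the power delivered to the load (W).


Step 1: V_terminal = OCV - I*R = 3.465 - 14.67 * 0.0576 = 2.62 V
Step 2: P_out = V_terminal * I = 2.62 * 14.67 = 38.44 W

38.44 W


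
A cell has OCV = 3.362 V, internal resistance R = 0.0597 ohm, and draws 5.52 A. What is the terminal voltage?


IR drop = 5.52 * 0.0597 = 0.32954 V
V = 3.362 - 0.32954 = 3.032 V

3.032 V


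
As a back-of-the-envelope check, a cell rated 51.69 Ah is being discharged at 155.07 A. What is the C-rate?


Rearranging: C_rate = 155.07 / 51.69 = 3C

3C


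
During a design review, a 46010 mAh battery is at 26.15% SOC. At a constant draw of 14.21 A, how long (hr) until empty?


Convert: C_total = 46010 mAh = 46.01 Ah
Step 1: remaining = SOC/100 * C_total = 26.15/100 * 46.01 = 12.032 Ah
Step 2: t = remaining / I = 12.032 / 14.21 = 0.8467 hr

0.8467 hr


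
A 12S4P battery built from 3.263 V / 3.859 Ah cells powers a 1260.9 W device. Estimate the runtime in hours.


Step 1: E_pack = Ns * V_cell * Np * C_cell = 12 * 3.263 * 4 * 3.859 = 604.41 Wh
Step 2: t = E_pack / P = 604.41 / 1260.9 = 0.4793 hr

0.4793 hr


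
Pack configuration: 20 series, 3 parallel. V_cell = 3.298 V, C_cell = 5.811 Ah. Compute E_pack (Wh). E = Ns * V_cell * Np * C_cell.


V_pack = 20 * 3.298 = 65.96 V
C_pack = 3 * 5.811 = 17.433 Ah
E = V_pack * C_pack = 65.96 * 17.433 = 1150 Wh

1150 Wh


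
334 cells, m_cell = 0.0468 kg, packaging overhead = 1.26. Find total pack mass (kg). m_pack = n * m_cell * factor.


m_pack = n * m_cell * overhead = 334 * 0.0468 * 1.26 = 19.70 kg

19.70 kg


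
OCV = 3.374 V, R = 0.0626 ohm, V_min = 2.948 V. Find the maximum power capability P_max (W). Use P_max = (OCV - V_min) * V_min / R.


P_max = (OCV - V_min) * V_min / R = (3.374 - 2.948) * 2.948 / 0.0626 = 0.426 * 2.948 / 0.0626 = 20.06 W

20.06 W


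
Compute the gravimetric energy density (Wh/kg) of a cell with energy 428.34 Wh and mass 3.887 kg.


ED = E / m = 428.34 / 3.887 = 110.2 Wh/kg

110.2 Wh/kg


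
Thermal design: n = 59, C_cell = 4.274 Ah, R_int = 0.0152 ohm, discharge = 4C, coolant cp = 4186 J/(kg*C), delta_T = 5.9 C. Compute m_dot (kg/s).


Step 1: I = 4 * 4.274 = 17.096 A
Step 2: Q_cell = I^2 * R = 17.096^2 * 0.0152 = 4.4426 W
Step 3: Q_total = 59 * 4.4426 = 262.11 W
Step 4: m_dot = Q_total / (cp * dT) = 262.11 / (4186 * 5.9) = 0.01061 kg/s

0.01061 kg/s


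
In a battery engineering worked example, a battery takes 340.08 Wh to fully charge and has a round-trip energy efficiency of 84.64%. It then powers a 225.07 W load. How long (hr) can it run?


Step 1: E_discharge = eta/100 * E_charge = 84.64/100 * 340.08 = 287.84 Wh
Step 2: t = E_discharge / P = 287.84 / 225.07 = 1.279 hr

1.279 hr


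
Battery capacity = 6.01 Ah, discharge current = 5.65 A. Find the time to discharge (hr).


Runtime = 6.01 Ah / 5.65 A = 1.064 hr

1.064 hr


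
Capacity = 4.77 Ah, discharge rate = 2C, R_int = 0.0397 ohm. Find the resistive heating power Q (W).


Step 1: I = C_rate * capacity = 2 * 4.77 = 9.54 A
Step 2: Q = I^2 * R = 9.54^2 * 0.0397 = 91.012 * 0.0397 = 3.613 W

3.613 W


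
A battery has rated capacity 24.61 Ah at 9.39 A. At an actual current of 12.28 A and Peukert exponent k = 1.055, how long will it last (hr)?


Step 1: t_rated = C / I_rated = 24.61 / 9.39 = 2.6209 hr
Step 2: ratio = 9.39 / 12.28 = 0.76466
Step 3: ratio^k = 0.76466^1.055 = 0.75346
Step 4: t = t_rated * ratio^k = 2.6209 * 0.75346 = 1.975 hr

1.975 hr


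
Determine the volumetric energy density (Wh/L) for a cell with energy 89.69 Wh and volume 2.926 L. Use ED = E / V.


Volumetric ED = 89.69 Wh / 2.926 L = 30.65 Wh/L

30.65 Wh/L


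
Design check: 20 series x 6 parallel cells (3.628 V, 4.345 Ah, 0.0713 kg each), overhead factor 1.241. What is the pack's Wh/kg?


Step 1: V_pack = 20 * 3.628 = 72.56 V
Step 2: C_pack = 6 * 4.345 = 26.07 Ah
Step 3: E_pack = V_pack * C_pack = 72.56 * 26.07 = 1891.6 Wh
Step 4: m_pack = 20 * 6 * 0.0713 * 1.241 = 10.618 kg
Step 5: ED = E_pack / m_pack = 1891.6 / 10.618 = 178.2 Wh/kg

178.2 Wh/kg


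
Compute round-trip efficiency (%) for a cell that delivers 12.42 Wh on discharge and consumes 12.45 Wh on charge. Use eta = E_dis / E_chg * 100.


Round-trip efficiency = 12.42/12.45 * 100% = 99.76%

99.76%


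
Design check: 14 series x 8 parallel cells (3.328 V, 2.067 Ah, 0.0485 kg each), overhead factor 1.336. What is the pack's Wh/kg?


Step 1: V_pack = 14 * 3.328 = 46.592 V
Step 2: C_pack = 8 * 2.067 = 16.536 Ah
Step 3: E_pack = V_pack * C_pack = 46.592 * 16.536 = 770.45 Wh
Step 4: m_pack = 14 * 8 * 0.0485 * 1.336 = 7.2572 kg
Step 5: ED = E_pack / m_pack = 770.45 / 7.2572 = 106.2 Wh/kg

106.2 Wh/kg


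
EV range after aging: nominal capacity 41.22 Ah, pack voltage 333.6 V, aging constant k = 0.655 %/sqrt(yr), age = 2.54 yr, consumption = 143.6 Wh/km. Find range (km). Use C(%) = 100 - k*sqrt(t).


Step 1: capacity retention = 100 - 0.655 * sqrt(2.54) = 100 - 0.655 * 1.5937 = 98.956%
Step 2: C_now = 41.22 * 98.956/100 = 40.79 Ah
Step 3: E_pack = V * C_now = 333.6 * 40.79 = 13608 Wh
Step 4: range = E_pack / consumption = 13608 / 143.6 = 94.76 km

94.76 km


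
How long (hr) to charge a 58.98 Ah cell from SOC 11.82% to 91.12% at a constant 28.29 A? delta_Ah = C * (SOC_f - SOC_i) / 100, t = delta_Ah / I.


Step 1: dSOC = 91.12% - 11.82% = 79.3%
Step 2: delta_Ah = 58.98 * 79.3 / 100 = 46.771 Ah
Step 3: t = 46.771 / 28.29 = 1.653 hr

1.653 hr


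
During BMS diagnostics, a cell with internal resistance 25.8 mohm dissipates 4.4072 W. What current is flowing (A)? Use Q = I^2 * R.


Convert: R = 25.8 mohm = 0.0258 ohm
I = sqrt(Q / R) = sqrt(4.4072 / 0.0258) = sqrt(170.82) = 13.07 A

13.07 A


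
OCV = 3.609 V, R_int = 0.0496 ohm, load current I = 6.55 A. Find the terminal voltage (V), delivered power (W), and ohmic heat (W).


Step 1: V_terminal = OCV - I*R = 3.609 - 6.55 * 0.0496 = 3.2841 V
Step 2: P_out = V_terminal * I = 3.2841 * 6.55 = 21.51 W
Step 3: Q = I^2 * R = 6.55^2 * 0.0496 = 2.128 W

V=3.2841 V, P=21.51 W, Q=2.128 W


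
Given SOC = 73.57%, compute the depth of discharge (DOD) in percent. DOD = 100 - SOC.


DOD = 100 - SOC = 100 - 73.57 = 26.43%

26.43%


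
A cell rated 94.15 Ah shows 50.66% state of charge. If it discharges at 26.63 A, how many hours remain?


Step 1: remaining = SOC/100 * C_total = 50.66/100 * 94.15 = 47.696 Ah
Step 2: t = remaining / I = 47.696 / 26.63 = 1.791 hr

1.791 hr


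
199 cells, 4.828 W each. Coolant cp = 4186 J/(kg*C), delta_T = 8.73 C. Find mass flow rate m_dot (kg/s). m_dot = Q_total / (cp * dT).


Q_total = 199 * 4.828 = 960.77 W
m_dot = Q_total / (cp * dT) = 960.77 / (4186 * 8.73) = 0.02629 kg/s

0.02629 kg/s


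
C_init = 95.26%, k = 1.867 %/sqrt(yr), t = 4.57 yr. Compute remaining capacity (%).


sqrt(t) = sqrt(4.57) = 2.1378
C_final = 95.26 - 1.867 * 2.1378 = 91.27%

91.27%


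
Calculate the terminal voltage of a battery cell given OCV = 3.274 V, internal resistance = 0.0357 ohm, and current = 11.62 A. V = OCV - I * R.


V = OCV - I*R = 3.274 - 11.62 * 0.0357 = 2.859 V

2.859 V


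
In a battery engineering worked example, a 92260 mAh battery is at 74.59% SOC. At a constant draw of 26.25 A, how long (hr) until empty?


Convert: C_total = 92260 mAh = 92.26 Ah
Step 1: remaining = SOC/100 * C_total = 74.59/100 * 92.26 = 68.817 Ah
Step 2: t = remaining / I = 68.817 / 26.25 = 2.622 hr

2.622 hr


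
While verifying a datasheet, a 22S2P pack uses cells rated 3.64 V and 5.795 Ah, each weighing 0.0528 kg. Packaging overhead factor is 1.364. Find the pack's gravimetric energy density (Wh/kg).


Step 1: V_pack = 22 * 3.64 = 80.08 V
Step 2: C_pack = 2 * 5.795 = 11.59 Ah
Step 3: E_pack = V_pack * C_pack = 80.08 * 11.59 = 928.13 Wh
Step 4: m_pack = 22 * 2 * 0.0528 * 1.364 = 3.1688 kg
Step 5: ED = E_pack / m_pack = 928.13 / 3.1688 = 292.9 Wh/kg

292.9 Wh/kg


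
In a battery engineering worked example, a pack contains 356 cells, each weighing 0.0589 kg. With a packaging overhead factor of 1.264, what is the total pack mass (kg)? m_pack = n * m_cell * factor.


m_pack = n * m_cell * overhead = 356 * 0.0589 * 1.264 = 26.50 kg

26.50 kg


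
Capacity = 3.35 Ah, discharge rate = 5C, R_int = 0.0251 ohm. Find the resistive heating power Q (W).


Step 1: I = C_rate * capacity = 5 * 3.35 = 16.75 A
Step 2: Q = I^2 * R = 16.75^2 * 0.0251 = 280.56 * 0.0251 = 7.042 W

7.042 W


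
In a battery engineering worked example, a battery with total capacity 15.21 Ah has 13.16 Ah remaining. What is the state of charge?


SOC% = 13.16 / 15.21 * 100 = 86.52%

86.52%


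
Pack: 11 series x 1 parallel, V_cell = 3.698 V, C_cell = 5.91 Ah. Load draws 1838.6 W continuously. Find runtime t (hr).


Step 1: E_pack = Ns * V_cell * Np * C_cell = 11 * 3.698 * 1 * 5.91 = 240.41 Wh
Step 2: t = E_pack / P = 240.41 / 1838.6 = 0.1308 hr

0.1308 hr


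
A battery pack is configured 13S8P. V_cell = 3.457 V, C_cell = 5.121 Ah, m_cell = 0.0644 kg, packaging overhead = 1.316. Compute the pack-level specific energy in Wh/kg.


Step 1: V_pack = 13 * 3.457 = 44.941 V
Step 2: C_pack = 8 * 5.121 = 40.968 Ah
Step 3: E_pack = V_pack * C_pack = 44.941 * 40.968 = 1841.1 Wh
Step 4: m_pack = 13 * 8 * 0.0644 * 1.316 = 8.814 kg
Step 5: ED = E_pack / m_pack = 1841.1 / 8.814 = 208.9 Wh/kg

208.9 Wh/kg


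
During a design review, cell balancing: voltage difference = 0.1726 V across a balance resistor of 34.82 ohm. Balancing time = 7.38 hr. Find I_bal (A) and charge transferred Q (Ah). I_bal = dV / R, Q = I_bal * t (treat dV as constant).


I_bal = dV / R = 0.1726 / 34.82 = 0.0049569 A
Q = I_bal * t = 0.0049569 * 7.38 = 0.03658 Ah

I=0.0049569 A, Q=0.03658 Ah


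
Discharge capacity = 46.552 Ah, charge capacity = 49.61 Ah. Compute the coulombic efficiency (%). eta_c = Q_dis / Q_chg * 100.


eta_c = Q_dis / Q_chg * 100 = 46.552 / 49.61 * 100 = 93.84%

93.84%


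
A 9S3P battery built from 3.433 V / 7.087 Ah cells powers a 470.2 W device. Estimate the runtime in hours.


Step 1: E_pack = Ns * V_cell * Np * C_cell = 9 * 3.433 * 3 * 7.087 = 656.9 Wh
Step 2: t = E_pack / P = 656.9 / 470.2 = 1.397 hr

1.397 hr


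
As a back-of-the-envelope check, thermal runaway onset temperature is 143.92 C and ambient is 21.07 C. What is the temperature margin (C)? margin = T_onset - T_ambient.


Safety margin = 143.92 C - 21.07 C = 122.85 C

122.85 C


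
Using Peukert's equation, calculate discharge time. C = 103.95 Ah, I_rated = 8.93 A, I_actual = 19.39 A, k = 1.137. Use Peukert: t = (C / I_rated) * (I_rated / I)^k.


t_rated = C / I_rated = 103.95 / 8.93 = 11.641 hr
(I_rated/I)^k = (0.46055)^1.137 = 0.41414
t = t_rated * (I_rated/I)^k = 11.641 * 0.41414 = 4.821 hr

4.821 hr


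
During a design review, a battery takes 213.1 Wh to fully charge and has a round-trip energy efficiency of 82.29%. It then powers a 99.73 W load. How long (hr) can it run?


Step 1: E_discharge = eta/100 * E_charge = 82.29/100 * 213.1 = 175.36 Wh
Step 2: t = E_discharge / P = 175.36 / 99.73 = 1.758 hr

1.758 hr


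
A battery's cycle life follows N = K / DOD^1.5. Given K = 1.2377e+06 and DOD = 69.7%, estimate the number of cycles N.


DOD^1.5 = 581.9
N = K / DOD^1.5 = 1.2377e+06 / 581.9 = 2127

2127 cycles


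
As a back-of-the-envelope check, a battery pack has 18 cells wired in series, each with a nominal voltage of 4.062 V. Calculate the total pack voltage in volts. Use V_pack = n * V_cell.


V_pack = n * V_cell = 18 * 4.062 = 73.116 V

73.116 V


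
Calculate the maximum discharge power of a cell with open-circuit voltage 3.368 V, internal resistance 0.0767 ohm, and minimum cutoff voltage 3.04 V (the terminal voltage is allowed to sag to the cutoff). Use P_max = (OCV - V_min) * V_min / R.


dV = OCV - V_min = 0.328 V (so I_max = dV / R)
P_max = dV * V_min / R = 0.328 * 3.04 / 0.0767 = 13.00 W

13.00 W


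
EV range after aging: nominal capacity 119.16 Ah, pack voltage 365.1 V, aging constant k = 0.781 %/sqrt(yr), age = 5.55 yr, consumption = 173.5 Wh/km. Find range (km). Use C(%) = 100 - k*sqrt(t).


Step 1: capacity retention = 100 - 0.781 * sqrt(5.55) = 100 - 0.781 * 2.3558 = 98.16%
Step 2: C_now = 119.16 * 98.16/100 = 116.97 Ah
Step 3: E_pack = V * C_now = 365.1 * 116.97 = 42706 Wh
Step 4: range = E_pack / consumption = 42706 / 173.5 = 246.1 km

246.1 km


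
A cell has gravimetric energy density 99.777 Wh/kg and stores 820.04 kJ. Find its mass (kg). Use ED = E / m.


Convert: E = 820.04 kJ = 227.79 Wh
m = E / ED = 227.79 / 99.777 = 2.283 kg

2.283 kg


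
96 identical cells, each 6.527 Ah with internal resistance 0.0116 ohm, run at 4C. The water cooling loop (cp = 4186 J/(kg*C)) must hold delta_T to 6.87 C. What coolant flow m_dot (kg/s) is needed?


Step 1: I = 4 * 6.527 = 26.108 A
Step 2: Q_cell = I^2 * R = 26.108^2 * 0.0116 = 7.9069 W
Step 3: Q_total = 96 * 7.9069 = 759.06 W
Step 4: m_dot = Q_total / (cp * dT) = 759.06 / (4186 * 6.87) = 0.02639 kg/s

0.02639 kg/s


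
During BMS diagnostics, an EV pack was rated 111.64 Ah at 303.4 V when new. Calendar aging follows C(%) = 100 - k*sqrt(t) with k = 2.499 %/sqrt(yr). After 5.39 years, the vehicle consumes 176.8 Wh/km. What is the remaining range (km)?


Step 1: capacity retention = 100 - 2.499 * sqrt(5.39) = 100 - 2.499 * 2.3216 = 94.198%
Step 2: C_now = 111.64 * 94.198/100 = 105.16 Ah
Step 3: E_pack = V * C_now = 303.4 * 105.16 = 31906 Wh
Step 4: range = E_pack / consumption = 31906 / 176.8 = 180.5 km

180.5 km


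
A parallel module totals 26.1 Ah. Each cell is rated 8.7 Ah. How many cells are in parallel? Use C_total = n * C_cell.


n = C_total / C_cell = 26.1 / 8.7 = 3

3


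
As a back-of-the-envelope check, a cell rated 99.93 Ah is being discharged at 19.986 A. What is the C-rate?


C_rate = I / capacity = 19.986 / 99.93 = 0.2C

0.2C


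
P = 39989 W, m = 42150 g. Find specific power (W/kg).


Convert: m = 42150 g = 42.15 kg
SP = P / m = 39989 / 42.15 = 948.7 W/kg

948.7 W/kg


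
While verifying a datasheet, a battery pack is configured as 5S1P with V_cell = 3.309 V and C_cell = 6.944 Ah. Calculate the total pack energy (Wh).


V_pack = 5 * 3.309 = 16.545 V
C_pack = 1 * 6.944 = 6.944 Ah
E = V_pack * C_pack = 16.545 * 6.944 = 114.9 Wh

114.9 Wh


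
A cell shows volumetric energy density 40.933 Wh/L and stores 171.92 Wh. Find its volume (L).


V = E / ED = 171.92 / 40.933 = 4.200 L

4.200 L


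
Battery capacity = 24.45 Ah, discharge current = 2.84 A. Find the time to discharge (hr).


Runtime = 24.45 Ah / 2.84 A = 8.609 hr

8.609 hr


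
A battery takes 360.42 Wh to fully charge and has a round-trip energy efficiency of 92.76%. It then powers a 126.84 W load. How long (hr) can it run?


Step 1: E_discharge = eta/100 * E_charge = 92.76/100 * 360.42 = 334.33 Wh
Step 2: t = E_discharge / P = 334.33 / 126.84 = 2.636 hr

2.636 hr


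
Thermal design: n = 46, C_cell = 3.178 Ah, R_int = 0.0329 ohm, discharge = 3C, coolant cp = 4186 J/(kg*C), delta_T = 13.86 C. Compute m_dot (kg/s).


Step 1: I = 3 * 3.178 = 9.534 A
Step 2: Q_cell = I^2 * R = 9.534^2 * 0.0329 = 2.9905 W
Step 3: Q_total = 46 * 2.9905 = 137.56 W
Step 4: m_dot = Q_total / (cp * dT) = 137.56 / (4186 * 13.86) = 0.002371 kg/s

0.002371 kg/s


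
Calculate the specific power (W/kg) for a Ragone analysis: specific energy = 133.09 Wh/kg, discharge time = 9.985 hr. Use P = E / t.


Specific power = 133.09 Wh/kg / 9.985 hr = 13.33 W/kg

13.33 W/kg


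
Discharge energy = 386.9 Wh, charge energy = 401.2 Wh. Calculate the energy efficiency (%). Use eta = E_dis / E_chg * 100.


eta_e = E_dis / E_chg * 100 = 386.9 / 401.2 * 100 = 96.44%

96.44%


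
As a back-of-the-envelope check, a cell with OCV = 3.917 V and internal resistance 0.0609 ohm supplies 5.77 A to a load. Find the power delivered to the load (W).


Step 1: V_terminal = OCV - I*R = 3.917 - 5.77 * 0.0609 = 3.5656 V
Step 2: P_out = V_terminal * I = 3.5656 * 5.77 = 20.57 W

20.57 W


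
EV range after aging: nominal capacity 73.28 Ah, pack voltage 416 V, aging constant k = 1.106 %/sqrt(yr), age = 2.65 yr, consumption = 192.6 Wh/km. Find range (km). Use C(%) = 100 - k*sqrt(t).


Step 1: capacity retention = 100 - 1.106 * sqrt(2.65) = 100 - 1.106 * 1.6279 = 98.2%
Step 2: C_now = 73.28 * 98.2/100 = 71.961 Ah
Step 3: E_pack = V * C_now = 416 * 71.961 = 29936 Wh
Step 4: range = E_pack / consumption = 29936 / 192.6 = 155.4 km

155.4 km


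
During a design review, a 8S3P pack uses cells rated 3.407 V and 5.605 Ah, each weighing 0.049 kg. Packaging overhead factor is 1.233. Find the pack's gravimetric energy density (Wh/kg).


Step 1: V_pack = 8 * 3.407 = 27.256 V
Step 2: C_pack = 3 * 5.605 = 16.815 Ah
Step 3: E_pack = V_pack * C_pack = 27.256 * 16.815 = 458.31 Wh
Step 4: m_pack = 8 * 3 * 0.049 * 1.233 = 1.45 kg
Step 5: ED = E_pack / m_pack = 458.31 / 1.45 = 316.1 Wh/kg

316.1 Wh/kg


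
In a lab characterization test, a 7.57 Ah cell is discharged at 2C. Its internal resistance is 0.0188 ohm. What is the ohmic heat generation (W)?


Step 1: I = C_rate * capacity = 2 * 7.57 = 15.14 A
Step 2: Q = I^2 * R = 15.14^2 * 0.0188 = 229.22 * 0.0188 = 4.309 W

4.309 W


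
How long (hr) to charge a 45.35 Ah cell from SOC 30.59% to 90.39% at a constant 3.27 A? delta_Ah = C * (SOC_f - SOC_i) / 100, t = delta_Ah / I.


delta_Ah = 45.35 * (90.39 - 30.59) / 100 = 27.119 Ah
t = delta_Ah / I = 27.119 / 3.27 = 8.293 hr

8.293 hr


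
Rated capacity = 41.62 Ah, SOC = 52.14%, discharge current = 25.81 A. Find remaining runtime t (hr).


Step 1: remaining = SOC/100 * C_total = 52.14/100 * 41.62 = 21.701 Ah
Step 2: t = remaining / I = 21.701 / 25.81 = 0.8408 hr

0.8408 hr


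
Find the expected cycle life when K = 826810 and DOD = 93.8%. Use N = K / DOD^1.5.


Step 1: DOD^1.5 = 93.8^1.5 = 908.46
Step 2: N = 826810 / 908.46 = 910.1 cycles

910.1 cycles


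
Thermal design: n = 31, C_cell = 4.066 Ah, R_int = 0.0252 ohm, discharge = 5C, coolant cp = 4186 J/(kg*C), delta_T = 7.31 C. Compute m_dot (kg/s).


Step 1: I = 5 * 4.066 = 20.33 A
Step 2: Q_cell = I^2 * R = 20.33^2 * 0.0252 = 10.415 W
Step 3: Q_total = 31 * 10.415 = 322.87 W
Step 4: m_dot = Q_total / (cp * dT) = 322.87 / (4186 * 7.31) = 0.01055 kg/s

0.01055 kg/s


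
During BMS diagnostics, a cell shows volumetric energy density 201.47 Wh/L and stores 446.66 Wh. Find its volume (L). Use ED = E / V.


V = E / ED = 446.66 / 201.47 = 2.217 L

2.217 L


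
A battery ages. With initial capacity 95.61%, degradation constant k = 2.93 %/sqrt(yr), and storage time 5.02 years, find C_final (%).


Step 1: sqrt(5.02 yr) = 2.2405
Step 2: drop = 2.93 * 2.2405 = 6.5647
Step 3: C_final = 95.61 - 6.5647 = 89.05%

89.05%


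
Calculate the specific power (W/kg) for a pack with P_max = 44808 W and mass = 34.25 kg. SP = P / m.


Specific power = 44808 W / 34.25 kg = 1308 W/kg

1308 W/kg


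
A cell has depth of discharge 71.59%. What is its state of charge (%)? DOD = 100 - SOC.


SOC = 100 - DOD = 100 - 71.59 = 28.41%

28.41%


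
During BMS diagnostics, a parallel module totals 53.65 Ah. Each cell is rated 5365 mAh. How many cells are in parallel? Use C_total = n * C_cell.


Convert: C_cell = 5365 mAh = 5.365 Ah
n = C_total / C_cell = 53.65 / 5.365 = 10

10


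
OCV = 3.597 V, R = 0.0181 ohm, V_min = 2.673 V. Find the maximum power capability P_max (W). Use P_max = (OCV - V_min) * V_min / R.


dV = OCV - V_min = 0.924 V (so I_max = dV / R)
P_max = dV * V_min / R = 0.924 * 2.673 / 0.0181 = 136.5 W

136.5 W


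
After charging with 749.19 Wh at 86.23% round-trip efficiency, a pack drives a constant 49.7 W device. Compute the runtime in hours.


Step 1: E_discharge = eta/100 * E_charge = 86.23/100 * 749.19 = 646.03 Wh
Step 2: t = E_discharge / P = 646.03 / 49.7 = 13.00 hr

13.00 hr


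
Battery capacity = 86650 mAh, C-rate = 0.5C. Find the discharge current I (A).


Convert: capacity = 86650 mAh = 86.65 Ah
I = C_rate * capacity = 0.5 * 86.65 = 43.325 A

43.325 A


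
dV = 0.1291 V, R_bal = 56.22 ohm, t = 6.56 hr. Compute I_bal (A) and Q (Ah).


First, Ohm's law: I_bal = 0.1291 V / 56.22 ohm = 0.0022963 A
Then Q = I * t = 0.0022963 A * 6.56 hr = 0.01506 Ah

I=0.0022963 A, Q=0.01506 Ah


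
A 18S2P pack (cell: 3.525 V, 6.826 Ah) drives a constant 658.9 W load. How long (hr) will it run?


Step 1: E_pack = Ns * V_cell * Np * C_cell = 18 * 3.525 * 2 * 6.826 = 866.22 Wh
Step 2: t = E_pack / P = 866.22 / 658.9 = 1.315 hr

1.315 hr


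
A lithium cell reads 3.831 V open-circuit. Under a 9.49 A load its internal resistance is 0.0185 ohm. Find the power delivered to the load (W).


Step 1: V_terminal = OCV - I*R = 3.831 - 9.49 * 0.0185 = 3.6554 V
Step 2: P_out = V_terminal * I = 3.6554 * 9.49 = 34.69 W

34.69 W


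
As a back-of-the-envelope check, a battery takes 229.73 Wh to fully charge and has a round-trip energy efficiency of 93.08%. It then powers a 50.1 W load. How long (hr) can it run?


Step 1: E_discharge = eta/100 * E_charge = 93.08/100 * 229.73 = 213.83 Wh
Step 2: t = E_discharge / P = 213.83 / 50.1 = 4.268 hr

4.268 hr


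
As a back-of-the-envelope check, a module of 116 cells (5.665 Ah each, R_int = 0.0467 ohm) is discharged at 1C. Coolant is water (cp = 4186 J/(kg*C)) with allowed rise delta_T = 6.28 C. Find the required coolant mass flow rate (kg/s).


Step 1: I = 1 * 5.665 = 5.665 A
Step 2: Q_cell = I^2 * R = 5.665^2 * 0.0467 = 1.4987 W
Step 3: Q_total = 116 * 1.4987 = 173.85 W
Step 4: m_dot = Q_total / (cp * dT) = 173.85 / (4186 * 6.28) = 0.006613 kg/s

0.006613 kg/s


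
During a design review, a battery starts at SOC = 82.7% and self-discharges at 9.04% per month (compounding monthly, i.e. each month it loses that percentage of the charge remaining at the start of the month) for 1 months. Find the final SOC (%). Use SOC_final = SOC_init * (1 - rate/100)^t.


Monthly retention factor = 1 - 9.04/100 = 0.9096
Over 1 months: factor^1 = 0.9096
SOC_final = 82.7 * 0.9096 = 75.22%

75.22%


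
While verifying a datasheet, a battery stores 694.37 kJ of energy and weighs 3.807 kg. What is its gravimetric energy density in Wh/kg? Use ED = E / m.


Convert: E = 694.37 kJ = 192.88 Wh
ED = E / m = 192.88 / 3.807 = 50.66 Wh/kg

50.66 Wh/kg


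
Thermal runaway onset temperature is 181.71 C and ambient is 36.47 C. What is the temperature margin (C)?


margin = T_onset - T_ambient = 181.71 - 36.47 = 145.24 C

145.24 C


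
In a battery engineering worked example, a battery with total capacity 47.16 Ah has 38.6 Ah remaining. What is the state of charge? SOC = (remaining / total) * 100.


SOC% = 38.6 / 47.16 * 100 = 81.85%

81.85%


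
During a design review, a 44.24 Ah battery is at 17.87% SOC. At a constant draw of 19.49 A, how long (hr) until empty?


Step 1: remaining = SOC/100 * C_total = 17.87/100 * 44.24 = 7.9057 Ah
Step 2: t = remaining / I = 7.9057 / 19.49 = 0.4056 hr

0.4056 hr


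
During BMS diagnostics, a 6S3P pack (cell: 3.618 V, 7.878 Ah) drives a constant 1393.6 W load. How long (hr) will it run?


Step 1: E_pack = Ns * V_cell * Np * C_cell = 6 * 3.618 * 3 * 7.878 = 513.05 Wh
Step 2: t = E_pack / P = 513.05 / 1393.6 = 0.3681 hr

0.3681 hr


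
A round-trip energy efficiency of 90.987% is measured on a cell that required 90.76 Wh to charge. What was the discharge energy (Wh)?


E_dis = eta/100 * E_chg = 90.987/100 * 90.76 = 82.58 Wh

82.58 Wh


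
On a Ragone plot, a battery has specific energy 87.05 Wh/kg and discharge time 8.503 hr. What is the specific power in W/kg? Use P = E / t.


P_specific = E / t = 87.05 / 8.503 = 10.24 W/kg

10.24 W/kg


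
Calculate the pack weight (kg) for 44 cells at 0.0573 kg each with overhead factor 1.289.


Cell mass sum = 44 * 0.0573 = 2.5212 kg
With overhead 1.289: m_pack = 2.5212 * 1.289 = 3.250 kg

3.250 kg


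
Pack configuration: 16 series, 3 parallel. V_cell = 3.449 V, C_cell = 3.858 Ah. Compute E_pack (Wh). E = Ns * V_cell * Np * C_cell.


V_pack = 16 * 3.449 = 55.184 V
C_pack = 3 * 3.858 = 11.574 Ah
E = V_pack * C_pack = 55.184 * 11.574 = 638.7 Wh

638.7 Wh


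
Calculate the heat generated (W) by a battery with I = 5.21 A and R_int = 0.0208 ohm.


I^2 = 27.144
Q = 27.144 * 0.0208 = 0.5646 W

0.5646 W


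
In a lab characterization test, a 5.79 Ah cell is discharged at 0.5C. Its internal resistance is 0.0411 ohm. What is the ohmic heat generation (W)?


Step 1: I = C_rate * capacity = 0.5 * 5.79 = 2.895 A
Step 2: Q = I^2 * R = 2.895^2 * 0.0411 = 8.381 * 0.0411 = 0.3445 W

0.3445 W


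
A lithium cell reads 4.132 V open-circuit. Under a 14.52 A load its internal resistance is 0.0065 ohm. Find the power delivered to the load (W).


Step 1: V_terminal = OCV - I*R = 4.132 - 14.52 * 0.0065 = 4.0376 V
Step 2: P_out = V_terminal * I = 4.0376 * 14.52 = 58.63 W

58.63 W


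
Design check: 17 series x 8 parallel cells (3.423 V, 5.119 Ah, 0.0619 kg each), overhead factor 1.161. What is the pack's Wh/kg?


Step 1: V_pack = 17 * 3.423 = 58.191 V
Step 2: C_pack = 8 * 5.119 = 40.952 Ah
Step 3: E_pack = V_pack * C_pack = 58.191 * 40.952 = 2383 Wh
Step 4: m_pack = 17 * 8 * 0.0619 * 1.161 = 9.7738 kg
Step 5: ED = E_pack / m_pack = 2383 / 9.7738 = 243.8 Wh/kg

243.8 Wh/kg


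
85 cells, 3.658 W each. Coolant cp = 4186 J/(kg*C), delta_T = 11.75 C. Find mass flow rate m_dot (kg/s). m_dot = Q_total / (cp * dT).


Q_total = 85 * 3.658 = 310.93 W
m_dot = Q_total / (cp * dT) = 310.93 / (4186 * 11.75) = 0.006322 kg/s

0.006322 kg/s


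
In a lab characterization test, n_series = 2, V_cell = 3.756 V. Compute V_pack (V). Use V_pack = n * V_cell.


With 2 cells in series at 3.756 V each, V_pack = 7.512 V

7.512 V


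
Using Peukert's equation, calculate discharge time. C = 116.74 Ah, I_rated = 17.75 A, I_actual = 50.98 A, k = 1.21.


t_rated = C / I_rated = 116.74 / 17.75 = 6.5769 hr
(I_rated/I)^k = (0.34818)^1.21 = 0.27899
t = t_rated * (I_rated/I)^k = 6.5769 * 0.27899 = 1.835 hr

1.835 hr


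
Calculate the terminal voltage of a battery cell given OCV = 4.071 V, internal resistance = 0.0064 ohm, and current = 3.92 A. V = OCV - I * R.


V = OCV - I*R = 4.071 - 3.92 * 0.0064 = 4.046 V

4.046 V


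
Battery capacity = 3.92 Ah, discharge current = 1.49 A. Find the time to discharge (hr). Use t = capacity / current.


t = capacity / current = 3.92 / 1.49 = 2.631 hr

2.631 hr


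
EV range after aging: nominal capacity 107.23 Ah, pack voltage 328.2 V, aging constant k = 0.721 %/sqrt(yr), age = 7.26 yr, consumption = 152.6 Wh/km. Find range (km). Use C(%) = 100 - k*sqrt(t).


Step 1: capacity retention = 100 - 0.721 * sqrt(7.26) = 100 - 0.721 * 2.6944 = 98.057%
Step 2: C_now = 107.23 * 98.057/100 = 105.15 Ah
Step 3: E_pack = V * C_now = 328.2 * 105.15 = 34510 Wh
Step 4: range = E_pack / consumption = 34510 / 152.6 = 226.1 km

226.1 km
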